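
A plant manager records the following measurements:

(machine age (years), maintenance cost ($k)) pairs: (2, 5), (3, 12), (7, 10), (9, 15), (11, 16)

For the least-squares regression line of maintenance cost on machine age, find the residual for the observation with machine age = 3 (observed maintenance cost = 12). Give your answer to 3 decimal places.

3.605

n = 5, Σx = 32, Σy = 58, Σxy = 427, Σx² = 264
Sxx = Σx² − (Σx)²/n = 264 − 204.8 = 59.2
Sxy = Σxy − (Σx)(Σy)/n = 427 − 371.2 = 55.8
b = Sxy/Sxx = 55.8/59.2 = 0.942568
a = ȳ − b·x̄ = 11.6 − 0.942568·6.4 = 5.567568
ŷ(3) = 5.567568 + 0.942568·3 = 8.395270
residual = y − ŷ = 12 − 8.395270 = 3.604730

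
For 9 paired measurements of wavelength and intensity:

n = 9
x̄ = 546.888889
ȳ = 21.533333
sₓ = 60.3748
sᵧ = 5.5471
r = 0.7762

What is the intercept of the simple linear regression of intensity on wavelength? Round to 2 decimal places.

b = r · sᵧ/sₓ = 0.7762 · 5.5471/60.3748 = 0.071315
a = ȳ − b·x̄ = 21.533333 − 0.071315·546.888889 = -17.468321

-17.47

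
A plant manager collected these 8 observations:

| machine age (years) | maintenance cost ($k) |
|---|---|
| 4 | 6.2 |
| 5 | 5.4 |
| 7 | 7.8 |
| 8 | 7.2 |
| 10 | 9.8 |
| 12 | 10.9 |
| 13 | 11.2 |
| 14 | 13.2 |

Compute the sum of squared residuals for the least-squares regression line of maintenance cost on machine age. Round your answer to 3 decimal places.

n = 8, Σx = 73, Σy = 71.7, Σxy = 723.2, Σx² = 763, Σy² = 694.81
Sxx = Σx² − (Σx)²/n = 763 − 666.125 = 96.875
Sxy = Σxy − (Σx)(Σy)/n = 723.2 − 654.2625 = 68.9375
Syy = Σy² − (Σy)²/n = 694.81 − 642.61125 = 52.19875
b = Sxy/Sxx = 68.9375/96.875 = 0.711613
SSE = Syy − b·Sxy = 52.19875 − 0.711613·68.9375 = 3.141935

3.142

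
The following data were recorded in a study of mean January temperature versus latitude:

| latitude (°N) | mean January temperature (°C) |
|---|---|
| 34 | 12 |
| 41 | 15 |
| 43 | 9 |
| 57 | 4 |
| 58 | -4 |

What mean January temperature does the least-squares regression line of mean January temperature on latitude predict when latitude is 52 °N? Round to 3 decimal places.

3.876

n = 5, Σx = 233, Σy = 36, Σxy = 1406, Σx² = 11299
Sxx = Σx² − (Σx)²/n = 11299 − 10857.8 = 441.2
Sxy = Σxy − (Σx)(Σy)/n = 1406 − 1677.6 = -271.6
b = Sxy/Sxx = -271.6/441.2 = -0.615594
a = ȳ − b·x̄ = 7.2 − (-0.615594)·46.6 = 35.886673
ŷ(52) = a + b·52 = 35.886673 + (-0.615594)·52 = 3.875793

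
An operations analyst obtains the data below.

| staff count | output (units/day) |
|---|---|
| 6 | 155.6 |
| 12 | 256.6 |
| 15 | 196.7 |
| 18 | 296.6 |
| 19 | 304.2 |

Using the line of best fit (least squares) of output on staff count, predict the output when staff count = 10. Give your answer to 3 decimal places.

200.264

n = 5, Σx = 70, Σy = 1209.7, Σxy = 18081.9, Σx² = 1090
Sxx = Σx² − (Σx)²/n = 1090 − 980 = 110
Sxy = Σxy − (Σx)(Σy)/n = 18081.9 − 16935.8 = 1146.1
b = Sxy/Sxx = 1146.1/110 = 10.419091
a = ȳ − b·x̄ = 241.94 − 10.419091·14 = 96.072727
ŷ(10) = a + b·10 = 96.072727 + 10.419091·10 = 200.263636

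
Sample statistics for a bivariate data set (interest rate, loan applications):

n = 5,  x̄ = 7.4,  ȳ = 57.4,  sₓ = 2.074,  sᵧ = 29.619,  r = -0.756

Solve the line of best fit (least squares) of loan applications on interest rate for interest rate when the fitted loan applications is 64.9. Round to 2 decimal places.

6.71

b = r · sᵧ/sₓ = -0.756 · 29.619/2.074 = -10.796511
a = ȳ − b·x̄ = 57.4 − (-10.796511)·7.4 = 137.294182
Set a + b·x = 64.9: x = (64.9 − 137.294182) / (-10.796511) = 6.705331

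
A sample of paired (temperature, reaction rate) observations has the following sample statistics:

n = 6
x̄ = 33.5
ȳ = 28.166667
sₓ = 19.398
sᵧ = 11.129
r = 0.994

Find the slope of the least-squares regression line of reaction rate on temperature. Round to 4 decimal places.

b = r · sᵧ/sₓ = 0.994 · 11.129/19.398 = 0.570277

0.5703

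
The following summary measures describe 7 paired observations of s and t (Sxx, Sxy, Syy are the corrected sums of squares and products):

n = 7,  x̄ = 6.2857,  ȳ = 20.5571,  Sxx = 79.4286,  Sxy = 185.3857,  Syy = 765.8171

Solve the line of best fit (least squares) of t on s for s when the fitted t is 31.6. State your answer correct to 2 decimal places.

b = Sxy/Sxx = 185.3857/79.4286 = 2.333992
a = ȳ − b·x̄ = 20.5571 − 2.333992·6.2857 = 5.886328
Set a + b·x = 31.6: x = (31.6 − 5.886328) / 2.333992 = 11.017036

11.02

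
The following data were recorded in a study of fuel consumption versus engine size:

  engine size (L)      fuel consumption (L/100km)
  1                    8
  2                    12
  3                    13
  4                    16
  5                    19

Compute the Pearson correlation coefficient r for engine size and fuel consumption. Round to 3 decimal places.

0.988

n = 5, Σx = 15, Σy = 68, Σxy = 230, Σx² = 55, Σy² = 994
Sxx = Σx² − (Σx)²/n = 55 − 45 = 10
Sxy = Σxy − (Σx)(Σy)/n = 230 − 204 = 26
Syy = Σy² − (Σy)²/n = 994 − 924.8 = 69.2
r = Sxy/√(Sxx·Syy) = 26/√(692) = 26/26.305893 = 0.988372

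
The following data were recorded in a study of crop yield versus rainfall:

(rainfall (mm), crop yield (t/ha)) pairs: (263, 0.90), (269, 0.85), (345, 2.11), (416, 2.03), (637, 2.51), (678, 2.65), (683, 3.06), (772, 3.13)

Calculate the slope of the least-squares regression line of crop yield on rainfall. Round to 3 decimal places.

0.004

n = 8, Σx = 4063, Σy = 17.24, Σxy = 9939.69, Σx² = 2361537
Sxx = Σx² − (Σx)²/n = 2361537 − 2063496.125 = 298040.875
Sxy = Σxy − (Σx)(Σy)/n = 9939.69 − 8755.765 = 1183.925
b = Sxy/Sxx = 1183.925/298040.875 = 0.003972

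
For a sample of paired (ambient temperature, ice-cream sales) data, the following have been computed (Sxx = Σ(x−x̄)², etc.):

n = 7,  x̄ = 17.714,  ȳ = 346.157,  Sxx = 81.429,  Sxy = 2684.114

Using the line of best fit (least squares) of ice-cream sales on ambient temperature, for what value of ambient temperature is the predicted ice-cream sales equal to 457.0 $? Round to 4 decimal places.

21.0767

b = Sxy/Sxx = 2684.114/81.429 = 32.962630
a = ȳ − b·x̄ = 346.157 − 32.962630·17.714 = -237.743028
Set a + b·x = 457.0: x = (457.0 − (-237.743028)) / 32.962630 = 21.076687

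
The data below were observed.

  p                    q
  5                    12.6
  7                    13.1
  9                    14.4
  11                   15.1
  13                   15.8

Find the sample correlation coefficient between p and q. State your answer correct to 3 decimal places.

0.991

n = 5, Σx = 45, Σy = 71, Σxy = 655.8, Σx² = 445, Σy² = 1015.38
Sxx = Σx² − (Σx)²/n = 445 − 405 = 40
Sxy = Σxy − (Σx)(Σy)/n = 655.8 − 639 = 16.8
Syy = Σy² − (Σy)²/n = 1015.38 − 1008.2 = 7.18
r = Sxy/√(Sxx·Syy) = 16.8/√(287.2) = 16.8/16.946976 = 0.991327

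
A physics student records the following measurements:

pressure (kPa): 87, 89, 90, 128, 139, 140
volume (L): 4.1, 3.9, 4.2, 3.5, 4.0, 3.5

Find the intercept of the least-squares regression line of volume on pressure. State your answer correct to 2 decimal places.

n = 6, Σx = 673, Σy = 23.2, Σxy = 2575.8, Σx² = 78895
Sxx = Σx² − (Σx)²/n = 78895 − 75488.166667 = 3406.833333
Sxy = Σxy − (Σx)(Σy)/n = 2575.8 − 2602.266667 = -26.466667
b = Sxy/Sxx = -26.466667/3406.833333 = -0.007769
a = ȳ − b·x̄ = 3.866667 − (-0.007769)·112.166667 = 4.738056

4.74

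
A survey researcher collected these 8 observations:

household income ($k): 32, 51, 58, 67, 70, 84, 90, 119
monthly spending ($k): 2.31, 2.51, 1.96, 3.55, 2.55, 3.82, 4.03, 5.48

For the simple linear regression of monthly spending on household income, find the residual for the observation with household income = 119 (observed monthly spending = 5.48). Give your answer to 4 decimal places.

n = 8, Σx = 571, Σy = 26.21, Σxy = 2067.66, Σx² = 45695
Sxx = Σx² − (Σx)²/n = 45695 − 40755.125 = 4939.875
Sxy = Σxy − (Σx)(Σy)/n = 2067.66 − 1870.73875 = 196.92125
b = Sxy/Sxx = 196.92125/4939.875 = 0.039864
a = ȳ − b·x̄ = 3.27625 − 0.039864·71.375 = 0.430985
ŷ(119) = 0.430985 + 0.039864·119 = 5.174754
residual = y − ŷ = 5.48 − 5.174754 = 0.305246

0.3052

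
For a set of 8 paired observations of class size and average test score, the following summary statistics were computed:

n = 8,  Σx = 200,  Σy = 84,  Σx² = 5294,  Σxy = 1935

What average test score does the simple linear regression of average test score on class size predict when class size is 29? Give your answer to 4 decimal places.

8.2551

Sxx = Σx² − (Σx)²/n = 5294 − 5000 = 294
Sxy = Σxy − (Σx)(Σy)/n = 1935 − 2100 = -165
b = Sxy/Sxx = -165/294 = -0.561224
a = ȳ − b·x̄ = 10.5 − (-0.561224)·25 = 24.530612
ŷ(29) = a + b·29 = 24.530612 + (-0.561224)·29 = 8.255102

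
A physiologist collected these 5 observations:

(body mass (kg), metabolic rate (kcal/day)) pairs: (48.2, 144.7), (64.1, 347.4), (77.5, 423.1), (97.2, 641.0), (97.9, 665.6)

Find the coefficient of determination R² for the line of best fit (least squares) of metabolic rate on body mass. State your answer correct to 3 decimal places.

0.989

n = 5, Σx = 384.9, Σy = 2221.8, Σxy = 189500.57, Σx² = 31470.55, Σy² = 1174542.82
Sxx = Σx² − (Σx)²/n = 31470.55 − 29629.602 = 1840.948
Sxy = Σxy − (Σx)(Σy)/n = 189500.57 − 171034.164 = 18466.406
Syy = Σy² − (Σy)²/n = 1174542.82 − 987279.048 = 187263.772
R² = Sxy²/(Sxx·Syy) = (18466.406)²/(1840.948·187263.772) = 0.989167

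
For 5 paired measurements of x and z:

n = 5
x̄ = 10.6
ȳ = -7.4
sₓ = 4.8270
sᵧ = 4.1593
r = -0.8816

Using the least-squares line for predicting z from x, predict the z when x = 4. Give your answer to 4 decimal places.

b = r · sᵧ/sₓ = -0.8816 · 4.1593/4.827 = -0.759652
a = ȳ − b·x̄ = -7.4 − (-0.759652)·10.6 = 0.652308
ŷ(4) = a + b·4 = 0.652308 + (-0.759652)·4 = -2.386299

-2.3863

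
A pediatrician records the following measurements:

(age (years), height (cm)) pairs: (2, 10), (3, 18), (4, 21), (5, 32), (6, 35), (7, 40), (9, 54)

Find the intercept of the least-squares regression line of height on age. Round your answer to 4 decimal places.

n = 7, Σx = 36, Σy = 210, Σxy = 1294, Σx² = 220
Sxx = Σx² − (Σx)²/n = 220 − 185.142857 = 34.857143
Sxy = Σxy − (Σx)(Σy)/n = 1294 − 1080 = 214
b = Sxy/Sxx = 214/34.857143 = 6.139344
a = ȳ − b·x̄ = 30 − 6.139344·5.142857 = -1.573770

-1.5738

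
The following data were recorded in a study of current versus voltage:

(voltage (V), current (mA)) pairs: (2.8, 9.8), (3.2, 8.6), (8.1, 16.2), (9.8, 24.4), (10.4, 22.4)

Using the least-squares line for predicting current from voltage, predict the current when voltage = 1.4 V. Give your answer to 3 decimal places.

n = 5, Σx = 34.3, Σy = 81.4, Σxy = 658.26, Σx² = 287.89
Sxx = Σx² − (Σx)²/n = 287.89 − 235.298 = 52.592
Sxy = Σxy − (Σx)(Σy)/n = 658.26 − 558.404 = 99.856
b = Sxy/Sxx = 99.856/52.592 = 1.898692
a = ȳ − b·x̄ = 16.28 − 1.898692·6.86 = 3.254974
ŷ(1.4) = a + b·1.4 = 3.254974 + 1.898692·1.4 = 5.913143

5.913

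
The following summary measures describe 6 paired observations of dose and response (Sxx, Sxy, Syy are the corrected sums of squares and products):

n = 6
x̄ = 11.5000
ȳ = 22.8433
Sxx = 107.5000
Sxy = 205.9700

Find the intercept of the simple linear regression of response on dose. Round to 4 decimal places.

b = Sxy/Sxx = 205.97/107.5 = 1.916
a = ȳ − b·x̄ = 22.8433 − 1.916·11.5 = 0.8093

0.8093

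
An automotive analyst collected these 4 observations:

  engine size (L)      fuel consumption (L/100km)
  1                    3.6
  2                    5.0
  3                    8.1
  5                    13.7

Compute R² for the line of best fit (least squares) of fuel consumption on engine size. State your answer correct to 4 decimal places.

n = 4, Σx = 11, Σy = 30.4, Σxy = 106.4, Σx² = 39, Σy² = 291.26
Sxx = Σx² − (Σx)²/n = 39 − 30.25 = 8.75
Sxy = Σxy − (Σx)(Σy)/n = 106.4 − 83.6 = 22.8
Syy = Σy² − (Σy)²/n = 291.26 − 231.04 = 60.22
R² = Sxy²/(Sxx·Syy) = (22.8)²/(8.75·60.22) = 0.986554

0.9866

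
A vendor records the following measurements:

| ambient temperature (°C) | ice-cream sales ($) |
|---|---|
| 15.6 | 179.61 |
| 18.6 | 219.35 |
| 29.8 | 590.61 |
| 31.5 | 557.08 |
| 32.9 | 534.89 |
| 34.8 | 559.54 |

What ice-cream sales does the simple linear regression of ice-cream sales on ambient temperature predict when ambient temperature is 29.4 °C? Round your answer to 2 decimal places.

489.49

n = 6, Σx = 163.2, Σy = 2641.08, Σxy = 79099.897, Σx² = 4763.06
Sxx = Σx² − (Σx)²/n = 4763.06 − 4439.04 = 324.02
Sxy = Σxy − (Σx)(Σy)/n = 79099.897 − 71837.376 = 7262.521
b = Sxy/Sxx = 7262.521/324.02 = 22.413805
a = ȳ − b·x̄ = 440.18 − 22.413805·27.2 = -169.475488
ŷ(29.4) = a + b·29.4 = -169.475488 + 22.413805·29.4 = 489.490370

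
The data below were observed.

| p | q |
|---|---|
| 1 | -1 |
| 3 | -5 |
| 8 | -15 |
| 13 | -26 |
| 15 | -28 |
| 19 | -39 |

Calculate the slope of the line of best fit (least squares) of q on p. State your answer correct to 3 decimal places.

-2.066

n = 6, Σx = 59, Σy = -114, Σxy = -1635, Σx² = 829
Sxx = Σx² − (Σx)²/n = 829 − 580.166667 = 248.833333
Sxy = Σxy − (Σx)(Σy)/n = -1635 − (-1121) = -514
b = Sxy/Sxx = -514/248.833333 = -2.065640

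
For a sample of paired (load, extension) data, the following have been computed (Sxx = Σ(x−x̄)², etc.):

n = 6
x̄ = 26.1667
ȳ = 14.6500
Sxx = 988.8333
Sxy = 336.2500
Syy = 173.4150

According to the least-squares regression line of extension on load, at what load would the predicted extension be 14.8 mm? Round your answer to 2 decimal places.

b = Sxy/Sxx = 336.25/988.8333 = 0.340047
a = ȳ − b·x̄ = 14.65 − 0.340047·26.1667 = 5.752087
Set a + b·x = 14.8: x = (14.8 − 5.752087) / 0.340047 = 26.607815

26.61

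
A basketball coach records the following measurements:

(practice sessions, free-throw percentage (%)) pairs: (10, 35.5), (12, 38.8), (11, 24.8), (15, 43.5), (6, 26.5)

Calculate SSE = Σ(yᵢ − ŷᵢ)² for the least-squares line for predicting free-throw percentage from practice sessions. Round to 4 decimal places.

111.8497

n = 5, Σx = 54, Σy = 169.1, Σxy = 1904.9, Σx² = 626, Σy² = 5975.23
Sxx = Σx² − (Σx)²/n = 626 − 583.2 = 42.8
Sxy = Σxy − (Σx)(Σy)/n = 1904.9 − 1826.28 = 78.62
Syy = Σy² − (Σy)²/n = 5975.23 − 5718.962 = 256.268
b = Sxy/Sxx = 78.62/42.8 = 1.836916
SSE = Syy − b·Sxy = 256.268 − 1.836916·78.62 = 111.849673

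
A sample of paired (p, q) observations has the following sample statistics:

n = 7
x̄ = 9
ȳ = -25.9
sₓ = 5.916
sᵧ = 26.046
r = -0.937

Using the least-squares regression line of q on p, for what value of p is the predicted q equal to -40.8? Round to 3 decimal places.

b = r · sᵧ/sₓ = -0.937 · 26.046/5.916 = -4.125271
a = ȳ − b·x̄ = -25.9 − (-4.125271)·9 = 11.227437
Set a + b·x = -40.8: x = (-40.8 − 11.227437) / (-4.125271) = 12.611884

12.612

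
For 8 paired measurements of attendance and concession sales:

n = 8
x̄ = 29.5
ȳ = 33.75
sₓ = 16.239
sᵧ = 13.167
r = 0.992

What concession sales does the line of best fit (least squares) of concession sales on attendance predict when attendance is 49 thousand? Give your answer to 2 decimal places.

49.43

b = r · sᵧ/sₓ = 0.992 · 13.167/16.239 = 0.804339
a = ȳ − b·x̄ = 33.75 − 0.804339·29.5 = 10.021994
ŷ(49) = a + b·49 = 10.021994 + 0.804339·49 = 49.434614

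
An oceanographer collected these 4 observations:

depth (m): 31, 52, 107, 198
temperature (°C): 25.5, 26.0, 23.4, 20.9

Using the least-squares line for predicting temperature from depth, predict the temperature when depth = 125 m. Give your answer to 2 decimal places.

23.10

n = 4, Σx = 388, Σy = 95.8, Σxy = 8784.5, Σx² = 54318
Sxx = Σx² − (Σx)²/n = 54318 − 37636 = 16682
Sxy = Σxy − (Σx)(Σy)/n = 8784.5 − 9292.6 = -508.1
b = Sxy/Sxx = -508.1/16682 = -0.030458
a = ȳ − b·x̄ = 23.95 − (-0.030458)·97 = 26.904424
ŷ(125) = a + b·125 = 26.904424 + (-0.030458)·125 = 23.097177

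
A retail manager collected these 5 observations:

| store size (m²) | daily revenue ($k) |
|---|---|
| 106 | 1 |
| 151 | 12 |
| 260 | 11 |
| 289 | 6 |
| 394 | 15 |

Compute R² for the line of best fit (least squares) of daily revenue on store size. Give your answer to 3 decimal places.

n = 5, Σx = 1200, Σy = 45, Σxy = 12422, Σx² = 340394, Σy² = 527
Sxx = Σx² − (Σx)²/n = 340394 − 288000 = 52394
Sxy = Σxy − (Σx)(Σy)/n = 12422 − 10800 = 1622
Syy = Σy² − (Σy)²/n = 527 − 405 = 122
R² = Sxy²/(Sxx·Syy) = (1622)²/(52394·122) = 0.411586

0.412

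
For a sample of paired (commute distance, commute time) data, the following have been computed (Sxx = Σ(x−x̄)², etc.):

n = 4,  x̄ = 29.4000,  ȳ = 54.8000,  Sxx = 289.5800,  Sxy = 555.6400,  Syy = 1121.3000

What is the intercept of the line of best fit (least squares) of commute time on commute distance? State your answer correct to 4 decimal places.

b = Sxy/Sxx = 555.64/289.58 = 1.918779
a = ȳ − b·x̄ = 54.8 − 1.918779·29.4 = -1.612100

-1.6121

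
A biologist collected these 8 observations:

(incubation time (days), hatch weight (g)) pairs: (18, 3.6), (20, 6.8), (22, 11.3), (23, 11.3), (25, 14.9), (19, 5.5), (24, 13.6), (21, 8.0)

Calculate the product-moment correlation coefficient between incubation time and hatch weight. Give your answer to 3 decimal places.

0.991

n = 8, Σx = 172, Σy = 75, Σxy = 1680.7, Σx² = 3740, Σy² = 815.8
Sxx = Σx² − (Σx)²/n = 3740 − 3698 = 42
Sxy = Σxy − (Σx)(Σy)/n = 1680.7 − 1612.5 = 68.2
Syy = Σy² − (Σy)²/n = 815.8 − 703.125 = 112.675
r = Sxy/√(Sxx·Syy) = 68.2/√(4732.35) = 68.2/68.792078 = 0.991393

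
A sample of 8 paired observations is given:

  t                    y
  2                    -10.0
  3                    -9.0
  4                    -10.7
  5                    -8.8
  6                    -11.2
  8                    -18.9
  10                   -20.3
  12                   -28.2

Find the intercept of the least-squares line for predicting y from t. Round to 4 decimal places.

n = 8, Σx = 50, Σy = -117.1, Σxy = -893.6, Σx² = 398
Sxx = Σx² − (Σx)²/n = 398 − 312.5 = 85.5
Sxy = Σxy − (Σx)(Σy)/n = -893.6 − (-731.875) = -161.725
b = Sxy/Sxx = -161.725/85.5 = -1.891520
a = ȳ − b·x̄ = -14.6375 − (-1.891520)·6.25 = -2.815497

-2.8155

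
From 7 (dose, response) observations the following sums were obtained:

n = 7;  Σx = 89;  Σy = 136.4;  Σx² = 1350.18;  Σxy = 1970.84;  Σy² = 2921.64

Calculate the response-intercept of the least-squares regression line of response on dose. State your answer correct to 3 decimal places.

5.724

Sxx = Σx² − (Σx)²/n = 1350.18 − 1131.571429 = 218.608571
Sxy = Σxy − (Σx)(Σy)/n = 1970.84 − 1734.228571 = 236.611429
b = Sxy/Sxx = 236.611429/218.608571 = 1.082352
a = ȳ − b·x̄ = 19.485714 − 1.082352·12.714286 = 5.724381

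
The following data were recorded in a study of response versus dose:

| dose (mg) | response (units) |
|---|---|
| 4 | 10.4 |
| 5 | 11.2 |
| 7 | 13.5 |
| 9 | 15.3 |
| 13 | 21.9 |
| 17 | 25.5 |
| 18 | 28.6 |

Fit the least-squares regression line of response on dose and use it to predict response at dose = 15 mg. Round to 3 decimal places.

23.890

n = 7, Σx = 73, Σy = 126.4, Σxy = 1562.8, Σx² = 953
Sxx = Σx² − (Σx)²/n = 953 − 761.285714 = 191.714286
Sxy = Σxy − (Σx)(Σy)/n = 1562.8 − 1318.171429 = 244.628571
b = Sxy/Sxx = 244.628571/191.714286 = 1.276006
a = ȳ − b·x̄ = 18.057143 − 1.276006·10.428571 = 4.750224
ŷ(15) = a + b·15 = 4.750224 + 1.276006·15 = 23.890313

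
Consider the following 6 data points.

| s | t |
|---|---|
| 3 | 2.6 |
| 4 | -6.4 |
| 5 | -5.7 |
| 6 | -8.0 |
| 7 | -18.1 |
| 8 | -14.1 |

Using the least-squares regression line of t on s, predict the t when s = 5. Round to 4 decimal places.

n = 6, Σx = 33, Σy = -49.7, Σxy = -333.8, Σx² = 199
Sxx = Σx² − (Σx)²/n = 199 − 181.5 = 17.5
Sxy = Σxy − (Σx)(Σy)/n = -333.8 − (-273.35) = -60.45
b = Sxy/Sxx = -60.45/17.5 = -3.454286
a = ȳ − b·x̄ = -8.283333 − (-3.454286)·5.5 = 10.715238
ŷ(5) = a + b·5 = 10.715238 + (-3.454286)·5 = -6.556190

-6.5562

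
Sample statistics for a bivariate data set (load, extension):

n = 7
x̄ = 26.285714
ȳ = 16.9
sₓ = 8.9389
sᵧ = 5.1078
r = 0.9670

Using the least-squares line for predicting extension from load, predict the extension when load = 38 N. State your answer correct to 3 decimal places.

b = r · sᵧ/sₓ = 0.967 · 5.1078/8.9389 = 0.552556
a = ȳ − b·x̄ = 16.9 − 0.552556·26.285714 = 2.375672
ŷ(38) = a + b·38 = 2.375672 + 0.552556·38 = 23.372799

23.373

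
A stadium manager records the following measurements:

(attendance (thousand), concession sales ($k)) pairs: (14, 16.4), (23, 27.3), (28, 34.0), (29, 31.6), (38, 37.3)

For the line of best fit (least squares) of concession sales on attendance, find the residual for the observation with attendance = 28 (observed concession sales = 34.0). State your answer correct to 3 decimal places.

n = 5, Σx = 132, Σy = 146.6, Σxy = 4143.3, Σx² = 3794
Sxx = Σx² − (Σx)²/n = 3794 − 3484.8 = 309.2
Sxy = Σxy − (Σx)(Σy)/n = 4143.3 − 3870.24 = 273.06
b = Sxy/Sxx = 273.06/309.2 = 0.883118
a = ȳ − b·x̄ = 29.32 − 0.883118·26.4 = 6.005692
ŷ(28) = 6.005692 + 0.883118·28 = 30.732988
residual = y − ŷ = 34.0 − 30.732988 = 3.267012

3.267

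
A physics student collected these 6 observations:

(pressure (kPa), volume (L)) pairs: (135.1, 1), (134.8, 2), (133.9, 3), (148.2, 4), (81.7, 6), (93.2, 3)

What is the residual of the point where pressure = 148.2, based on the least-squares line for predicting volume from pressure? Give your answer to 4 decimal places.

n = 6, Σx = 726.9, Σy = 19, Σxy = 2169, Σx² = 91676.63
Sxx = Σx² − (Σx)²/n = 91676.63 − 88063.935 = 3612.695
Sxy = Σxy − (Σx)(Σy)/n = 2169 − 2301.85 = -132.85
b = Sxy/Sxx = -132.85/3612.695 = -0.036773
a = ȳ − b·x̄ = 3.166667 − (-0.036773)·121.15 = 7.621728
ŷ(148.2) = 7.621728 + (-0.036773)·148.2 = 2.171954
residual = y − ŷ = 4 − 2.171954 = 1.828046

1.8280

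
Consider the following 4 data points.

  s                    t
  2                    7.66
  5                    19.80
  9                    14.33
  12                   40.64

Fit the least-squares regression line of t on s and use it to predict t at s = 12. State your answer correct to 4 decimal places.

n = 4, Σx = 28, Σy = 82.43, Σxy = 730.97, Σx² = 254
Sxx = Σx² − (Σx)²/n = 254 − 196 = 58
Sxy = Σxy − (Σx)(Σy)/n = 730.97 − 577.01 = 153.96
b = Sxy/Sxx = 153.96/58 = 2.654483
a = ȳ − b·x̄ = 20.6075 − 2.654483·7 = 2.026121
ŷ(12) = a + b·12 = 2.026121 + 2.654483·12 = 33.879914

33.8799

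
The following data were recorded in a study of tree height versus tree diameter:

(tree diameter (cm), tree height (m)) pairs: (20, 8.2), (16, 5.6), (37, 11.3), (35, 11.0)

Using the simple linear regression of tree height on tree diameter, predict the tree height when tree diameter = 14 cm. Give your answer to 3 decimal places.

5.833

n = 4, Σx = 108, Σy = 36.1, Σxy = 1056.7, Σx² = 3250
Sxx = Σx² − (Σx)²/n = 3250 − 2916 = 334
Sxy = Σxy − (Σx)(Σy)/n = 1056.7 − 974.7 = 82
b = Sxy/Sxx = 82/334 = 0.245509
a = ȳ − b·x̄ = 9.025 − 0.245509·27 = 2.396257
ŷ(14) = a + b·14 = 2.396257 + 0.245509·14 = 5.833383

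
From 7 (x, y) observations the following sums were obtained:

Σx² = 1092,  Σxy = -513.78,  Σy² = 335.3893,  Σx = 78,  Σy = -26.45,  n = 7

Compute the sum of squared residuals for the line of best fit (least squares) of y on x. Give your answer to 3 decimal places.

Sxx = Σx² − (Σx)²/n = 1092 − 869.142857 = 222.857143
Sxy = Σxy − (Σx)(Σy)/n = -513.78 − (-294.728571) = -219.051429
Syy = Σy² − (Σy)²/n = 335.3893 − 99.943214 = 235.446086
b = Sxy/Sxx = -219.051429/222.857143 = -0.982923
SSE = Syy − b·Sxy = 235.446086 − (-0.982923)·(-219.051429) = 20.135382

20.135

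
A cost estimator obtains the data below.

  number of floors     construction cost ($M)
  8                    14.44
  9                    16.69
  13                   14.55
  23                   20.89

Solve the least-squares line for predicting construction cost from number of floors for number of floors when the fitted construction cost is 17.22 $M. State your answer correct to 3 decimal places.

14.775

n = 4, Σx = 53, Σy = 66.57, Σxy = 935.35, Σx² = 843
Sxx = Σx² − (Σx)²/n = 843 − 702.25 = 140.75
Sxy = Σxy − (Σx)(Σy)/n = 935.35 − 882.0525 = 53.2975
b = Sxy/Sxx = 53.2975/140.75 = 0.378668
a = ȳ − b·x̄ = 16.6425 − 0.378668·13.25 = 11.625151
Set a + b·x = 17.22: x = (17.22 − 11.625151) / 0.378668 = 14.775083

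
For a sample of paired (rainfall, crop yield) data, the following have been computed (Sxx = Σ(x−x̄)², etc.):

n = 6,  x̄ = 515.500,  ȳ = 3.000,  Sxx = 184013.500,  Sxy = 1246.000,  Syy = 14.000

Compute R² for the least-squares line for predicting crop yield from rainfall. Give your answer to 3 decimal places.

R² = Sxy²/(Sxx·Syy) = (1246)²/(184013.5·14) = 0.602641

0.603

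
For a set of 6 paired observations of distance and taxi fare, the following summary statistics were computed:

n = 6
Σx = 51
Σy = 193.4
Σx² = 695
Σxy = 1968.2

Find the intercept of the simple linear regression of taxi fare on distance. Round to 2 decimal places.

21.69

Sxx = Σx² − (Σx)²/n = 695 − 433.5 = 261.5
Sxy = Σxy − (Σx)(Σy)/n = 1968.2 − 1643.9 = 324.3
b = Sxy/Sxx = 324.3/261.5 = 1.240153
a = ȳ − b·x̄ = 32.233333 − 1.240153·8.5 = 21.692033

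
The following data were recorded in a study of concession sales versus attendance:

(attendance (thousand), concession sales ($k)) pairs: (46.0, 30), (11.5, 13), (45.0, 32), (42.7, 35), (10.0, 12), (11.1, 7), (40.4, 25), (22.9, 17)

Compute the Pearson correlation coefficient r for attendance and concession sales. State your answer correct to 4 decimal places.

0.9569

n = 8, Σx = 229.6, Σy = 171, Σxy = 6061, Σx² = 8476.32, Σy² = 4425
Sxx = Σx² − (Σx)²/n = 8476.32 − 6589.52 = 1886.8
Sxy = Σxy − (Σx)(Σy)/n = 6061 − 4907.7 = 1153.3
Syy = Σy² − (Σy)²/n = 4425 − 3655.125 = 769.875
r = Sxy/√(Sxx·Syy) = 1153.3/√(1452600.15) = 1153.3/1205.238628 = 0.956906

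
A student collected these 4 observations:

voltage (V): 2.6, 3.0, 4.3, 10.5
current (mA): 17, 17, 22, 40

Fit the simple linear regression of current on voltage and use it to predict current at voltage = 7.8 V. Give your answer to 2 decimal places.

n = 4, Σx = 20.4, Σy = 96, Σxy = 609.8, Σx² = 144.5
Sxx = Σx² − (Σx)²/n = 144.5 − 104.04 = 40.46
Sxy = Σxy − (Σx)(Σy)/n = 609.8 − 489.6 = 120.2
b = Sxy/Sxx = 120.2/40.46 = 2.970835
a = ȳ − b·x̄ = 24 − 2.970835·5.1 = 8.848739
ŷ(7.8) = a + b·7.8 = 8.848739 + 2.970835·7.8 = 32.021256

32.02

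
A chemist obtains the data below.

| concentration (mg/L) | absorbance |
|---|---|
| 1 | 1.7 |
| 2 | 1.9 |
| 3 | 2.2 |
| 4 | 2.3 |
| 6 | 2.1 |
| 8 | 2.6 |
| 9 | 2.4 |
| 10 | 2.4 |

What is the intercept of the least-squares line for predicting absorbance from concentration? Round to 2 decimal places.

n = 8, Σx = 43, Σy = 17.6, Σxy = 100.3, Σx² = 311
Sxx = Σx² − (Σx)²/n = 311 − 231.125 = 79.875
Sxy = Σxy − (Σx)(Σy)/n = 100.3 − 94.6 = 5.7
b = Sxy/Sxx = 5.7/79.875 = 0.071362
a = ȳ − b·x̄ = 2.2 − 0.071362·5.375 = 1.816432

1.82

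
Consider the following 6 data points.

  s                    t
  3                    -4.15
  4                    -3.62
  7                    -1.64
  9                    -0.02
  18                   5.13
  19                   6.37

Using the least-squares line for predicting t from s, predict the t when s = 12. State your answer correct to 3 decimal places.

n = 6, Σx = 60, Σy = 2.07, Σxy = 174.78, Σx² = 840
Sxx = Σx² − (Σx)²/n = 840 − 600 = 240
Sxy = Σxy − (Σx)(Σy)/n = 174.78 − 20.7 = 154.08
b = Sxy/Sxx = 154.08/240 = 0.642
a = ȳ − b·x̄ = 0.345 − 0.642·10 = -6.075
ŷ(12) = a + b·12 = -6.075 + 0.642·12 = 1.629

1.629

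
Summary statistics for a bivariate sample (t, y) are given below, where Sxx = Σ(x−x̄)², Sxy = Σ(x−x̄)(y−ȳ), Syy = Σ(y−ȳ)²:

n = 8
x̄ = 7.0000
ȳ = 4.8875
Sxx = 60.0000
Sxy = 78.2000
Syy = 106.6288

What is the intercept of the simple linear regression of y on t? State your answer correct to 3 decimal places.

b = Sxy/Sxx = 78.2/60 = 1.303333
a = ȳ − b·x̄ = 4.8875 − 1.303333·7 = -4.235833

-4.236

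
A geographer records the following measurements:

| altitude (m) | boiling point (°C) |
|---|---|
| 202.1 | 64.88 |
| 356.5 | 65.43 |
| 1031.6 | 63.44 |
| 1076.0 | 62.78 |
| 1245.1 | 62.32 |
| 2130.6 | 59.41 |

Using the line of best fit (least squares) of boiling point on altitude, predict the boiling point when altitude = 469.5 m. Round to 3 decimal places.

n = 6, Σx = 6041.9, Σy = 378.26, Σxy = 373607.605, Σx² = 8479641.59
Sxx = Σx² − (Σx)²/n = 8479641.59 − 6084092.601667 = 2395548.988333
Sxy = Σxy − (Σx)(Σy)/n = 373607.605 − 380901.515667 = -7293.910667
b = Sxy/Sxx = -7293.910667/2395548.988333 = -0.003045
a = ȳ − b·x̄ = 63.043333 − (-0.003045)·1006.983333 = 66.109372
ŷ(469.5) = a + b·469.5 = 66.109372 + (-0.003045)·469.5 = 64.679850

64.680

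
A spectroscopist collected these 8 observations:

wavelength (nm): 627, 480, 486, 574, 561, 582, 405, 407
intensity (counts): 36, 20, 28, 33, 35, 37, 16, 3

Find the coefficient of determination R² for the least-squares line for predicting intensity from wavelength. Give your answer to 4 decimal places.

0.8339

n = 8, Σx = 4122, Σy = 208, Σxy = 113592, Σx² = 2172320, Σy² = 6428
Sxx = Σx² − (Σx)²/n = 2172320 − 2123860.5 = 48459.5
Sxy = Σxy − (Σx)(Σy)/n = 113592 − 107172 = 6420
Syy = Σy² − (Σy)²/n = 6428 − 5408 = 1020
R² = Sxy²/(Sxx·Syy) = (6420)²/(48459.5·1020) = 0.833856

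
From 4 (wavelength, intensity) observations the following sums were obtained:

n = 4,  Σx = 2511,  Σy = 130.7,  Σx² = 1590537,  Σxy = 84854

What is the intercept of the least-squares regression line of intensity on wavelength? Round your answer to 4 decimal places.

Sxx = Σx² − (Σx)²/n = 1590537 − 1576280.25 = 14256.75
Sxy = Σxy − (Σx)(Σy)/n = 84854 − 82046.925 = 2807.075
b = Sxy/Sxx = 2807.075/14256.75 = 0.196894
a = ȳ − b·x̄ = 32.675 − 0.196894·627.75 = -90.925493

-90.9255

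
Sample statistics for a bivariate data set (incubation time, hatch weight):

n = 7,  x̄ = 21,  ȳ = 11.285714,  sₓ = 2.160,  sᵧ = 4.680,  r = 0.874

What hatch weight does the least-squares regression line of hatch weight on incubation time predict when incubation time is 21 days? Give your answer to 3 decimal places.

11.286

b = r · sᵧ/sₓ = 0.874 · 4.68/2.16 = 1.893667
a = ȳ − b·x̄ = 11.285714 − 1.893667·21 = -28.481286
ŷ(21) = a + b·21 = -28.481286 + 1.893667·21 = 11.285714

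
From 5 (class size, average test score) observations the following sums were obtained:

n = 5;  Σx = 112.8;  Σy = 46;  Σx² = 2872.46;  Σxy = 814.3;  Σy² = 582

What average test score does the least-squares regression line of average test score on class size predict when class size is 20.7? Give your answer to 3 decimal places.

Sxx = Σx² − (Σx)²/n = 2872.46 − 2544.768 = 327.692
Sxy = Σxy − (Σx)(Σy)/n = 814.3 − 1037.76 = -223.46
b = Sxy/Sxx = -223.46/327.692 = -0.681921
a = ȳ − b·x̄ = 9.2 − (-0.681921)·22.56 = 24.584134
ŷ(20.7) = a + b·20.7 = 24.584134 + (-0.681921)·20.7 = 10.468373

10.468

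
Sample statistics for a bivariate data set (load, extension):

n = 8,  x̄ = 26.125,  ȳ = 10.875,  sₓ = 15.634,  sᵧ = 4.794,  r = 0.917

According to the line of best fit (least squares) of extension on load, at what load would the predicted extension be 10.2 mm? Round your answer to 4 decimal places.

b = r · sᵧ/sₓ = 0.917 · 4.794/15.634 = 0.281188
a = ȳ − b·x̄ = 10.875 − 0.281188·26.125 = 3.528955
Set a + b·x = 10.2: x = (10.2 − 3.528955) / 0.281188 = 23.724473

23.7245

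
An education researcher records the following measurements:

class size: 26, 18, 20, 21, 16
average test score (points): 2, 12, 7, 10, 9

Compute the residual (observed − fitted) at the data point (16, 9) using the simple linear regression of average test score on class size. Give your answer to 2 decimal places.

n = 5, Σx = 101, Σy = 40, Σxy = 762, Σx² = 2097
Sxx = Σx² − (Σx)²/n = 2097 − 2040.2 = 56.8
Sxy = Σxy − (Σx)(Σy)/n = 762 − 808 = -46
b = Sxy/Sxx = -46/56.8 = -0.809859
a = ȳ − b·x̄ = 8 − (-0.809859)·20.2 = 24.359155
ŷ(16) = 24.359155 + (-0.809859)·16 = 11.401408
residual = y − ŷ = 9 − 11.401408 = -2.401408

-2.40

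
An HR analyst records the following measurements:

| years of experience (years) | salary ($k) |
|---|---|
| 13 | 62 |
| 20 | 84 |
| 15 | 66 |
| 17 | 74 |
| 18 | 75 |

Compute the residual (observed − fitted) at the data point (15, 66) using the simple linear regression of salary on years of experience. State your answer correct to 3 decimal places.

-1.192

n = 5, Σx = 83, Σy = 361, Σxy = 6084, Σx² = 1407
Sxx = Σx² − (Σx)²/n = 1407 − 1377.8 = 29.2
Sxy = Σxy − (Σx)(Σy)/n = 6084 − 5992.6 = 91.4
b = Sxy/Sxx = 91.4/29.2 = 3.130137
a = ȳ − b·x̄ = 72.2 − 3.130137·16.6 = 20.239726
ŷ(15) = 20.239726 + 3.130137·15 = 67.191781
residual = y − ŷ = 66 − 67.191781 = -1.191781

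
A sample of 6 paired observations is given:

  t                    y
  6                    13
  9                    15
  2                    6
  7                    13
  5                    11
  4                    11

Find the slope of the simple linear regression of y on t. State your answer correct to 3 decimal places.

n = 6, Σx = 33, Σy = 69, Σxy = 415, Σx² = 211
Sxx = Σx² − (Σx)²/n = 211 − 181.5 = 29.5
Sxy = Σxy − (Σx)(Σy)/n = 415 − 379.5 = 35.5
b = Sxy/Sxx = 35.5/29.5 = 1.203390

1.203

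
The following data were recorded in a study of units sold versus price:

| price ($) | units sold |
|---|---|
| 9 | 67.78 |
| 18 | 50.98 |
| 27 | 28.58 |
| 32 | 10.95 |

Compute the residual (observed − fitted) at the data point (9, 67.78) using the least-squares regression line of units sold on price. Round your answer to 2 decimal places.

-2.27

n = 4, Σx = 86, Σy = 158.29, Σxy = 2649.72, Σx² = 2158
Sxx = Σx² − (Σx)²/n = 2158 − 1849 = 309
Sxy = Σxy − (Σx)(Σy)/n = 2649.72 − 3403.235 = -753.515
b = Sxy/Sxx = -753.515/309 = -2.438560
a = ȳ − b·x̄ = 39.5725 − (-2.438560)·21.5 = 92.001537
ŷ(9) = 92.001537 + (-2.438560)·9 = 70.054498
residual = y − ŷ = 67.78 − 70.054498 = -2.274498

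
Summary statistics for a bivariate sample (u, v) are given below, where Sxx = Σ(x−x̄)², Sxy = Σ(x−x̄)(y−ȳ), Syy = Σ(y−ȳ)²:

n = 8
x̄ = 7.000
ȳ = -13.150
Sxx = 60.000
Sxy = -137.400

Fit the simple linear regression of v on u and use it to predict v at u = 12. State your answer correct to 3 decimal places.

-24.600

b = Sxy/Sxx = -137.4/60 = -2.29
a = ȳ − b·x̄ = -13.15 − (-2.29)·7 = 2.88
ŷ(12) = a + b·12 = 2.88 + (-2.29)·12 = -24.6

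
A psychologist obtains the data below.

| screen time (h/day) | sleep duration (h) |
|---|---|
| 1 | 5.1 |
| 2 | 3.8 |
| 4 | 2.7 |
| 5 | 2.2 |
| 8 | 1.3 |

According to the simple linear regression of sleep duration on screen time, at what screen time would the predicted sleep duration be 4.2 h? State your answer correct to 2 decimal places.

1.72

n = 5, Σx = 20, Σy = 15.1, Σxy = 44.9, Σx² = 110
Sxx = Σx² − (Σx)²/n = 110 − 80 = 30
Sxy = Σxy − (Σx)(Σy)/n = 44.9 − 60.4 = -15.5
b = Sxy/Sxx = -15.5/30 = -0.516667
a = ȳ − b·x̄ = 3.02 − (-0.516667)·4 = 5.086667
Set a + b·x = 4.2: x = (4.2 − 5.086667) / (-0.516667) = 1.716129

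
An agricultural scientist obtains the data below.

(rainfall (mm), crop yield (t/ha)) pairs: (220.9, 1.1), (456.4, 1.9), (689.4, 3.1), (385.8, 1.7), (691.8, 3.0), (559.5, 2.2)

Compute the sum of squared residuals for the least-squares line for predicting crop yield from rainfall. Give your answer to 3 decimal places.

0.084

n = 6, Σx = 3003.8, Σy = 13, Σxy = 7209.45, Σx² = 1672839.26, Σy² = 31.16
Sxx = Σx² − (Σx)²/n = 1672839.26 − 1503802.406667 = 169036.853333
Sxy = Σxy − (Σx)(Σy)/n = 7209.45 − 6508.233333 = 701.216667
Syy = Σy² − (Σy)²/n = 31.16 − 28.166667 = 2.993333
b = Sxy/Sxx = 701.216667/169036.853333 = 0.004148
SSE = Syy − b·Sxy = 2.993333 − 0.004148·701.216667 = 0.084472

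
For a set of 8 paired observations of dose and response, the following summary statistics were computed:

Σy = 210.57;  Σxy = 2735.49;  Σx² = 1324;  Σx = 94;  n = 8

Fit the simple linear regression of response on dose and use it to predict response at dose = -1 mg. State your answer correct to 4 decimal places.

11.1437

Sxx = Σx² − (Σx)²/n = 1324 − 1104.5 = 219.5
Sxy = Σxy − (Σx)(Σy)/n = 2735.49 − 2474.1975 = 261.2925
b = Sxy/Sxx = 261.2925/219.5 = 1.190399
a = ȳ − b·x̄ = 26.32125 − 1.190399·11.75 = 12.334066
ŷ(-1) = a + b·-1 = 12.334066 + 1.190399·(-1) = 11.143667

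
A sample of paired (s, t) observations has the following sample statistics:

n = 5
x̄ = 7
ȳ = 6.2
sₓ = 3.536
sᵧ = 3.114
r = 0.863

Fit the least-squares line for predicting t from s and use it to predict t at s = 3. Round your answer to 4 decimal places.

b = r · sᵧ/sₓ = 0.863 · 3.114/3.536 = 0.760006
a = ȳ − b·x̄ = 6.2 − 0.760006·7 = 0.879956
ŷ(3) = a + b·3 = 0.879956 + 0.760006·3 = 3.159975

3.1600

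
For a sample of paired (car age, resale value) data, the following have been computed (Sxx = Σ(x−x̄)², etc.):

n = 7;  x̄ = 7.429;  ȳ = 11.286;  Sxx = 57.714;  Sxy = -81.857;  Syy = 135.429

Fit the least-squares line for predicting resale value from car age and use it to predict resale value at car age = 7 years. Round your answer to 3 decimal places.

11.894

b = Sxy/Sxx = -81.857/57.714 = -1.418321
a = ȳ − b·x̄ = 11.286 − (-1.418321)·7.429 = 21.822710
ŷ(7) = a + b·7 = 21.822710 + (-1.418321)·7 = 11.894460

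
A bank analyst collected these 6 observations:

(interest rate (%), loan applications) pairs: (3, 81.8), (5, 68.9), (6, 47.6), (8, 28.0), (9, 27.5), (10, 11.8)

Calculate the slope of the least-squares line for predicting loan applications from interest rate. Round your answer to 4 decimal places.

n = 6, Σx = 41, Σy = 265.6, Σxy = 1465, Σx² = 315
Sxx = Σx² − (Σx)²/n = 315 − 280.166667 = 34.833333
Sxy = Σxy − (Σx)(Σy)/n = 1465 − 1814.933333 = -349.933333
b = Sxy/Sxx = -349.933333/34.833333 = -10.045933

-10.0459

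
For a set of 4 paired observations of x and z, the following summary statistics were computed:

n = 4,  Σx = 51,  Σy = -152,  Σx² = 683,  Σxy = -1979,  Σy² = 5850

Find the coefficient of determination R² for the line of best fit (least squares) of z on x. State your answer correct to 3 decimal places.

0.694

Sxx = Σx² − (Σx)²/n = 683 − 650.25 = 32.75
Sxy = Σxy − (Σx)(Σy)/n = -1979 − (-1938) = -41
Syy = Σy² − (Σy)²/n = 5850 − 5776 = 74
R² = Sxy²/(Sxx·Syy) = (-41)²/(32.75·74) = 0.693625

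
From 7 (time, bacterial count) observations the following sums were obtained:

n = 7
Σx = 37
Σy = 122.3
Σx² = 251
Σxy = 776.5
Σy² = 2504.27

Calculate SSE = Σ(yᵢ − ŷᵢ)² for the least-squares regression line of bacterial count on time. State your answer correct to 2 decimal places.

Sxx = Σx² − (Σx)²/n = 251 − 195.571429 = 55.428571
Sxy = Σxy − (Σx)(Σy)/n = 776.5 − 646.442857 = 130.057143
Syy = Σy² − (Σy)²/n = 2504.27 − 2136.755714 = 367.514286
b = Sxy/Sxx = 130.057143/55.428571 = 2.346392
SSE = Syy − b·Sxy = 367.514286 − 2.346392·130.057143 = 62.349278

62.35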